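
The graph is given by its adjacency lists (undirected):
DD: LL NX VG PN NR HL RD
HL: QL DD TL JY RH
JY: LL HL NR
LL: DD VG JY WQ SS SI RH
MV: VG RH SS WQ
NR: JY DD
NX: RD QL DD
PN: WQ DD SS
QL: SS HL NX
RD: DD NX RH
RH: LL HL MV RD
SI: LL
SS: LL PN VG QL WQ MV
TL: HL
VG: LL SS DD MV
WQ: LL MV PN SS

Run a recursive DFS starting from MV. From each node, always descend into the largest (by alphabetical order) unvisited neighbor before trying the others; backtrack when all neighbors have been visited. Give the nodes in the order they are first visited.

Visit MV
MV → WQ
WQ → SS
SS → VG
VG → LL
LL → SI
LL → RH
RH → RD
RD → NX
NX → QL
QL → HL
HL → TL
HL → JY
JY → NR
NR → DD
DD → PN

MV, WQ, SS, VG, LL, SI, RH, RD, NX, QL, HL, TL, JY, NR, DD, PN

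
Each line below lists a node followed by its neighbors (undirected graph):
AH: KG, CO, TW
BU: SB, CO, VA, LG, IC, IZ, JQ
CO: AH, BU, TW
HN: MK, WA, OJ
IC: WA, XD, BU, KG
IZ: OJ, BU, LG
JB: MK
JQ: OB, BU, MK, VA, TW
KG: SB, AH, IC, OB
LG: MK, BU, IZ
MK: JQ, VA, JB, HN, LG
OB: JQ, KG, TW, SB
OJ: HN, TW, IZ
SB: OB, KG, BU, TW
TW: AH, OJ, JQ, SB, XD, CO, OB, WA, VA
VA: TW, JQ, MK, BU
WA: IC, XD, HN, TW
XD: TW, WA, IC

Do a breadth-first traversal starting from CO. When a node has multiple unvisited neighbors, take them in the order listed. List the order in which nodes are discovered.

CO, AH, BU, TW, KG, SB, VA, LG, IC, IZ, JQ, OJ, XD, OB, WA, MK, HN, JB

Visit CO; enqueue AH, BU, TW → queue [AH, BU, TW]
Visit AH; enqueue KG → queue [BU, TW, KG]
Visit BU; enqueue SB, VA, LG, IC, IZ, JQ → queue [TW, KG, SB, VA, LG, IC, IZ, JQ]
Visit TW; enqueue OJ, XD, OB, WA → queue [KG, SB, VA, LG, IC, IZ, JQ, OJ, XD, OB, WA]
Visit KG → queue [SB, VA, LG, IC, IZ, JQ, OJ, XD, OB, WA]
Visit SB → queue [VA, LG, IC, IZ, JQ, OJ, XD, OB, WA]
Visit VA; enqueue MK → queue [LG, IC, IZ, JQ, OJ, XD, OB, WA, MK]
Visit LG → queue [IC, IZ, JQ, OJ, XD, OB, WA, MK]
Visit IC → queue [IZ, JQ, OJ, XD, OB, WA, MK]
Visit IZ → queue [JQ, OJ, XD, OB, WA, MK]
Visit JQ → queue [OJ, XD, OB, WA, MK]
Visit OJ; enqueue HN → queue [XD, OB, WA, MK, HN]
Visit XD → queue [OB, WA, MK, HN]
Visit OB → queue [WA, MK, HN]
Visit WA → queue [MK, HN]
Visit MK; enqueue JB → queue [HN, JB]
Visit HN → queue [JB]
Visit JB → queue []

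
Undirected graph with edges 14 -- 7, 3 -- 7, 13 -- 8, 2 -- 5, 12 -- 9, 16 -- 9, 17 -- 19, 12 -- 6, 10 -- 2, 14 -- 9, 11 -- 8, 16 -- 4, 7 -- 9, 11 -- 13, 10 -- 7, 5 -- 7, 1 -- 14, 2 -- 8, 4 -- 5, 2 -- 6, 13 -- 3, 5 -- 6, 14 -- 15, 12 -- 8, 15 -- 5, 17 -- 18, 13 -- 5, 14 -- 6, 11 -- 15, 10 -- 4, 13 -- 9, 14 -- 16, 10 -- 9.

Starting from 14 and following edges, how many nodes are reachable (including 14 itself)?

16

BFS from 14 visits: 14, 1, 6, 7, 9, 15, 16, 2, 5, 12, 3, 10, 13, 11, 4, 8
Reachable nodes: 16 of 19 total.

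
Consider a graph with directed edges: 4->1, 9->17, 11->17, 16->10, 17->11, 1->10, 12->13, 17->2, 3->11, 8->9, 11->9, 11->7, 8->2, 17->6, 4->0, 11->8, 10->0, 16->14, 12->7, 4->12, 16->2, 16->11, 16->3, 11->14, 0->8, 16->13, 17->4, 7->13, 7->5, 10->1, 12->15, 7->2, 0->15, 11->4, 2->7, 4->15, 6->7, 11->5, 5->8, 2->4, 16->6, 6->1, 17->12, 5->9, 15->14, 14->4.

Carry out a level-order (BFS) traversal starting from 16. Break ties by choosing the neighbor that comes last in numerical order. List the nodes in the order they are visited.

16 → 14 → 13 → 11 → 10 → 6 → 3 → 2 → 4 → 17 → 9 → 8 → 7 → 5 → 1 → 0 → 15 → 12

Visit 16; enqueue 14, 13, 11, 10, 6, 3, 2 → queue [14, 13, 11, 10, 6, 3, 2]
Visit 14; enqueue 4 → queue [13, 11, 10, 6, 3, 2, 4]
Visit 13 → queue [11, 10, 6, 3, 2, 4]
Visit 11; enqueue 17, 9, 8, 7, 5 → queue [10, 6, 3, 2, 4, 17, 9, 8, 7, 5]
Visit 10; enqueue 1, 0 → queue [6, 3, 2, 4, 17, 9, 8, 7, 5, 1, 0]
Visit 6 → queue [3, 2, 4, 17, 9, 8, 7, 5, 1, 0]
Visit 3 → queue [2, 4, 17, 9, 8, 7, 5, 1, 0]
Visit 2 → queue [4, 17, 9, 8, 7, 5, 1, 0]
Visit 4; enqueue 15, 12 → queue [17, 9, 8, 7, 5, 1, 0, 15, 12]
Visit 17 → queue [9, 8, 7, 5, 1, 0, 15, 12]
Visit 9 → queue [8, 7, 5, 1, 0, 15, 12]
Visit 8 → queue [7, 5, 1, 0, 15, 12]
Visit 7 → queue [5, 1, 0, 15, 12]
Visit 5 → queue [1, 0, 15, 12]
Visit 1 → queue [0, 15, 12]
Visit 0 → queue [15, 12]
Visit 15 → queue [12]
Visit 12 → queue []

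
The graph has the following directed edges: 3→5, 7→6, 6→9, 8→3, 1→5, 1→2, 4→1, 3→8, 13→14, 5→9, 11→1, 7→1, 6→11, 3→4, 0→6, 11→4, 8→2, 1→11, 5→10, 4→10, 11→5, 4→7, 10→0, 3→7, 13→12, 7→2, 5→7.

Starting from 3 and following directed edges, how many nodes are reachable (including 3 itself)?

12

BFS from 3 visits: 3, 8, 7, 5, 4, 2, 6, 1, 10, 9, 11, 0
Reachable nodes: 12 of 15 total.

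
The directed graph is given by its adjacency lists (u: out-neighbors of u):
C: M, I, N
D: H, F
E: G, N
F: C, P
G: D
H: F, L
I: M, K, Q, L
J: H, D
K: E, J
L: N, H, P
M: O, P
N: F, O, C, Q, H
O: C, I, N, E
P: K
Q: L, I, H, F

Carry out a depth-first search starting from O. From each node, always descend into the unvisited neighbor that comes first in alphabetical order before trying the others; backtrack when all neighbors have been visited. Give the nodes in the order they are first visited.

O → C → I → K → E → G → D → F → P → H → L → N → Q → J → M

Visit O
O → C
C → I
I → K
K → E
E → G
G → D
D → F
F → P
D → H
H → L
L → N
N → Q
K → J
I → M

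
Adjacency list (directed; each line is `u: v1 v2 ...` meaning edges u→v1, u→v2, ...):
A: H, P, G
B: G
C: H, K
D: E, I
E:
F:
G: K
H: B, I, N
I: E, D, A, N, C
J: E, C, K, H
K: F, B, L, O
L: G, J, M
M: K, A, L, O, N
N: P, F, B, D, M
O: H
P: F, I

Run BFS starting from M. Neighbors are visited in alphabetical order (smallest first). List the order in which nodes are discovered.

M A K L N O G H P B F J D I C E

Visit M; enqueue A, K, L, N, O → queue [A, K, L, N, O]
Visit A; enqueue G, H, P → queue [K, L, N, O, G, H, P]
Visit K; enqueue B, F → queue [L, N, O, G, H, P, B, F]
Visit L; enqueue J → queue [N, O, G, H, P, B, F, J]
Visit N; enqueue D → queue [O, G, H, P, B, F, J, D]
Visit O → queue [G, H, P, B, F, J, D]
Visit G → queue [H, P, B, F, J, D]
Visit H; enqueue I → queue [P, B, F, J, D, I]
Visit P → queue [B, F, J, D, I]
Visit B → queue [F, J, D, I]
Visit F → queue [J, D, I]
Visit J; enqueue C, E → queue [D, I, C, E]
Visit D → queue [I, C, E]
Visit I → queue [C, E]
Visit C → queue [E]
Visit E → queue []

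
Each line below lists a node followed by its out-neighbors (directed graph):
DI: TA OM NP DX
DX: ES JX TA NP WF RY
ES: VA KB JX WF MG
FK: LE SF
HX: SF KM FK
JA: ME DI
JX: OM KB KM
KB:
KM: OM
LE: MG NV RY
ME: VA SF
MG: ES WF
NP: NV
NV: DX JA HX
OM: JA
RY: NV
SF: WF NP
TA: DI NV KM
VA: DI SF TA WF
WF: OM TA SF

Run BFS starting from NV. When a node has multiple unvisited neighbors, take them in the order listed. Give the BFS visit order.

NV → DX → JA → HX → ES → JX → TA → NP → WF → RY → ME → DI → SF → KM → FK → VA → KB → MG → OM → LE

Visit NV; enqueue DX, JA, HX → queue [DX, JA, HX]
Visit DX; enqueue ES, JX, TA, NP, WF, RY → queue [JA, HX, ES, JX, TA, NP, WF, RY]
Visit JA; enqueue ME, DI → queue [HX, ES, JX, TA, NP, WF, RY, ME, DI]
Visit HX; enqueue SF, KM, FK → queue [ES, JX, TA, NP, WF, RY, ME, DI, SF, KM, FK]
Visit ES; enqueue VA, KB, MG → queue [JX, TA, NP, WF, RY, ME, DI, SF, KM, FK, VA, KB, MG]
Visit JX; enqueue OM → queue [TA, NP, WF, RY, ME, DI, SF, KM, FK, VA, KB, MG, OM]
Visit TA → queue [NP, WF, RY, ME, DI, SF, KM, FK, VA, KB, MG, OM]
Visit NP → queue [WF, RY, ME, DI, SF, KM, FK, VA, KB, MG, OM]
Visit WF → queue [RY, ME, DI, SF, KM, FK, VA, KB, MG, OM]
Visit RY → queue [ME, DI, SF, KM, FK, VA, KB, MG, OM]
Visit ME → queue [DI, SF, KM, FK, VA, KB, MG, OM]
Visit DI → queue [SF, KM, FK, VA, KB, MG, OM]
Visit SF → queue [KM, FK, VA, KB, MG, OM]
Visit KM → queue [FK, VA, KB, MG, OM]
Visit FK; enqueue LE → queue [VA, KB, MG, OM, LE]
Visit VA → queue [KB, MG, OM, LE]
Visit KB → queue [MG, OM, LE]
Visit MG → queue [OM, LE]
Visit OM → queue [LE]
Visit LE → queue []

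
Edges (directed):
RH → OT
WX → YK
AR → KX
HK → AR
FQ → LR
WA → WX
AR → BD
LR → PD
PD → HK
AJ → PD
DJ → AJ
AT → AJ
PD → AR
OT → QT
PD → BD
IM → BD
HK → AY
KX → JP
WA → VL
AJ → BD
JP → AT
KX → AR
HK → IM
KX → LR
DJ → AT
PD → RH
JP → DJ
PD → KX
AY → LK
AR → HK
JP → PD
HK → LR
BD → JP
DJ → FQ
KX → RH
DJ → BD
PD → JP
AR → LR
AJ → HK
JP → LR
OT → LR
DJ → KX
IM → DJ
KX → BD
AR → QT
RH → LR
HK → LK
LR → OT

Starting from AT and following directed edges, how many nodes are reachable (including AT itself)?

BFS from AT visits: AT, AJ, PD, HK, BD, RH, KX, JP, AR, LR, LK, IM, AY, OT, DJ, QT, FQ
Reachable nodes: 17 of 21 total.

17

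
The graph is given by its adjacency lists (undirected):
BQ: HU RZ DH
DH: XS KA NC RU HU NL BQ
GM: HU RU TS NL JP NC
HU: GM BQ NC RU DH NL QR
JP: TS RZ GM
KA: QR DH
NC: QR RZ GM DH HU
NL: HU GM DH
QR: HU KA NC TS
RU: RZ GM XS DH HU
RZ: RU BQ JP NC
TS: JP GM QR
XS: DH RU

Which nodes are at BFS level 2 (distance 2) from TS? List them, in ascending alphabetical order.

Level 0: TS
Level 1: GM, JP, QR
Level 2: HU, KA, NC, NL, RU, RZ
Level 3: BQ, DH, XS

HU, KA, NC, NL, RU, RZ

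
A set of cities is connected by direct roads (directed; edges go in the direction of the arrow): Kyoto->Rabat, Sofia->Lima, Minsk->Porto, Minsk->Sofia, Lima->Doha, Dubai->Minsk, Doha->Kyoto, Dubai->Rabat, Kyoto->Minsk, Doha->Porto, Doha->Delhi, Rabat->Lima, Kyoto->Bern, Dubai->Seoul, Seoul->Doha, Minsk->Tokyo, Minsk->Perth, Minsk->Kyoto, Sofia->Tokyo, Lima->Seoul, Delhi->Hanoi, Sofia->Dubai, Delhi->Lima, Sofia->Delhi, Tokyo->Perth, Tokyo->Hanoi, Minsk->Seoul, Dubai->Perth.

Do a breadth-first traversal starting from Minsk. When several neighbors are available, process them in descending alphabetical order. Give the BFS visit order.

Minsk -> Tokyo -> Sofia -> Seoul -> Porto -> Perth -> Kyoto -> Hanoi -> Lima -> Dubai -> Delhi -> Doha -> Rabat -> Bern

Visit Minsk; enqueue Tokyo, Sofia, Seoul, Porto, Perth, Kyoto → queue [Tokyo, Sofia, Seoul, Porto, Perth, Kyoto]
Visit Tokyo; enqueue Hanoi → queue [Sofia, Seoul, Porto, Perth, Kyoto, Hanoi]
Visit Sofia; enqueue Lima, Dubai, Delhi → queue [Seoul, Porto, Perth, Kyoto, Hanoi, Lima, Dubai, Delhi]
Visit Seoul; enqueue Doha → queue [Porto, Perth, Kyoto, Hanoi, Lima, Dubai, Delhi, Doha]
Visit Porto → queue [Perth, Kyoto, Hanoi, Lima, Dubai, Delhi, Doha]
Visit Perth → queue [Kyoto, Hanoi, Lima, Dubai, Delhi, Doha]
Visit Kyoto; enqueue Rabat, Bern → queue [Hanoi, Lima, Dubai, Delhi, Doha, Rabat, Bern]
Visit Hanoi → queue [Lima, Dubai, Delhi, Doha, Rabat, Bern]
Visit Lima → queue [Dubai, Delhi, Doha, Rabat, Bern]
Visit Dubai → queue [Delhi, Doha, Rabat, Bern]
Visit Delhi → queue [Doha, Rabat, Bern]
Visit Doha → queue [Rabat, Bern]
Visit Rabat → queue [Bern]
Visit Bern → queue []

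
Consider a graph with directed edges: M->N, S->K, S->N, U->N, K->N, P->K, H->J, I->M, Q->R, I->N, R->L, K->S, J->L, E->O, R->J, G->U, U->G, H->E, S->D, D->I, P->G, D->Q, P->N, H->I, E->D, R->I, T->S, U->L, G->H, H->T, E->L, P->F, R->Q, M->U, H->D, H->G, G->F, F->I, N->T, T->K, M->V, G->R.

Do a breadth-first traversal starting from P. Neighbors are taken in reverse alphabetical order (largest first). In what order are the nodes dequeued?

P -> N -> K -> G -> F -> T -> S -> U -> R -> H -> I -> D -> L -> Q -> J -> E -> M -> O -> V

Visit P; enqueue N, K, G, F → queue [N, K, G, F]
Visit N; enqueue T → queue [K, G, F, T]
Visit K; enqueue S → queue [G, F, T, S]
Visit G; enqueue U, R, H → queue [F, T, S, U, R, H]
Visit F; enqueue I → queue [T, S, U, R, H, I]
Visit T → queue [S, U, R, H, I]
Visit S; enqueue D → queue [U, R, H, I, D]
Visit U; enqueue L → queue [R, H, I, D, L]
Visit R; enqueue Q, J → queue [H, I, D, L, Q, J]
Visit H; enqueue E → queue [I, D, L, Q, J, E]
Visit I; enqueue M → queue [D, L, Q, J, E, M]
Visit D → queue [L, Q, J, E, M]
Visit L → queue [Q, J, E, M]
Visit Q → queue [J, E, M]
Visit J → queue [E, M]
Visit E; enqueue O → queue [M, O]
Visit M; enqueue V → queue [O, V]
Visit O → queue [V]
Visit V → queue []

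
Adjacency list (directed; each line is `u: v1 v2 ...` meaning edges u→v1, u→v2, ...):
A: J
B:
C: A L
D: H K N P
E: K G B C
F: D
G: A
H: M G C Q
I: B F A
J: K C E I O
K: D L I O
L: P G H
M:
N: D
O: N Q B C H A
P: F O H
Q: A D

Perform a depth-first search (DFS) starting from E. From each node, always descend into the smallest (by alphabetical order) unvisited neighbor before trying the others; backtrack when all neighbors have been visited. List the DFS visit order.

E, B, C, A, J, I, F, D, H, G, M, Q, K, L, P, O, N

Visit E
E → B
E → C
C → A
A → J
J → I
I → F
F → D
D → H
H → G
H → M
H → Q
D → K
K → L
L → P
P → O
O → N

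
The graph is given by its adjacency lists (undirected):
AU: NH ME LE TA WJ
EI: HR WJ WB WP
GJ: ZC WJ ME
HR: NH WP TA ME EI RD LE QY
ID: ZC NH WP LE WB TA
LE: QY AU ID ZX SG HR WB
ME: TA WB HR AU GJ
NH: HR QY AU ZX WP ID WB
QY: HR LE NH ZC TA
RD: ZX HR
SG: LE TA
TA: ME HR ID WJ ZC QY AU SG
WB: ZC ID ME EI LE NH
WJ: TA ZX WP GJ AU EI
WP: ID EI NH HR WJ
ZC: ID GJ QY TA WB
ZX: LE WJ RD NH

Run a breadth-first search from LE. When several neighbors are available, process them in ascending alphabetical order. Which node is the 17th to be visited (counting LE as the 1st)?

GJ

Visit LE; enqueue AU, HR, ID, QY, SG, WB, ZX → queue [AU, HR, ID, QY, SG, WB, ZX]
Visit AU; enqueue ME, NH, TA, WJ → queue [HR, ID, QY, SG, WB, ZX, ME, NH, TA, WJ]
Visit HR; enqueue EI, RD, WP → queue [ID, QY, SG, WB, ZX, ME, NH, TA, WJ, EI, RD, WP]
Visit ID; enqueue ZC → queue [QY, SG, WB, ZX, ME, NH, TA, WJ, EI, RD, WP, ZC]
Visit QY → queue [SG, WB, ZX, ME, NH, TA, WJ, EI, RD, WP, ZC]
Visit SG → queue [WB, ZX, ME, NH, TA, WJ, EI, RD, WP, ZC]
Visit WB → queue [ZX, ME, NH, TA, WJ, EI, RD, WP, ZC]
Visit ZX → queue [ME, NH, TA, WJ, EI, RD, WP, ZC]
Visit ME; enqueue GJ → queue [NH, TA, WJ, EI, RD, WP, ZC, GJ]
Visit NH → queue [TA, WJ, EI, RD, WP, ZC, GJ]
Visit TA → queue [WJ, EI, RD, WP, ZC, GJ]
Visit WJ → queue [EI, RD, WP, ZC, GJ]
Visit EI → queue [RD, WP, ZC, GJ]
Visit RD → queue [WP, ZC, GJ]
Visit WP → queue [ZC, GJ]
Visit ZC → queue [GJ]
Visit GJ → queue []

Visit order: LE, AU, HR, ID, QY, SG, WB, ZX, ME, NH, TA, WJ, EI, RD, WP, ZC, GJ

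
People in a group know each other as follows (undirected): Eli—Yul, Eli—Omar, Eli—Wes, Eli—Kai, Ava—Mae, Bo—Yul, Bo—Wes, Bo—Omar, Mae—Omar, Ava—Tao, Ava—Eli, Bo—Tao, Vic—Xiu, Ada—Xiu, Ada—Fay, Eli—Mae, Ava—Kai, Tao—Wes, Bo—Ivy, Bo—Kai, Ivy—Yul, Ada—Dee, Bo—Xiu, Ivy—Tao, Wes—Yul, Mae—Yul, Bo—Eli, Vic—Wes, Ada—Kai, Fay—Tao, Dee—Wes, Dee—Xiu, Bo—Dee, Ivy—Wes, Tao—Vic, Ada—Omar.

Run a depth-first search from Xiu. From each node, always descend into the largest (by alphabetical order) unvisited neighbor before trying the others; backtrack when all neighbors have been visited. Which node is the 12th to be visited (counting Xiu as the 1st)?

Fay

Visit Xiu
Xiu → Vic
Vic → Wes
Wes → Yul
Yul → Mae
Mae → Omar
Omar → Eli
Eli → Kai
Kai → Bo
Bo → Tao
Tao → Ivy
Tao → Fay
Fay → Ada
Ada → Dee
Tao → Ava

Visit order: Xiu, Vic, Wes, Yul, Mae, Omar, Eli, Kai, Bo, Tao, Ivy, Fay, Ada, Dee, Ava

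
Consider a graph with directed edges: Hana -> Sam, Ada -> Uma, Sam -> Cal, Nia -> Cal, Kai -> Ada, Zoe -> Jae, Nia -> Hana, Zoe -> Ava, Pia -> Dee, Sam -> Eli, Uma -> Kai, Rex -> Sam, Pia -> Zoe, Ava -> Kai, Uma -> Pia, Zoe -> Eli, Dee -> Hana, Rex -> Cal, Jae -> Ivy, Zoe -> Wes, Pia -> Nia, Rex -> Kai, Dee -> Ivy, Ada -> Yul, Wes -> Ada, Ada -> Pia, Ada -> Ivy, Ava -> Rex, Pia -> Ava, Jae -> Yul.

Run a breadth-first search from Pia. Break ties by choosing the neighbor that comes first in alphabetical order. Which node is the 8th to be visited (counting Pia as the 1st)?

Visit Pia; enqueue Ava, Dee, Nia, Zoe → queue [Ava, Dee, Nia, Zoe]
Visit Ava; enqueue Kai, Rex → queue [Dee, Nia, Zoe, Kai, Rex]
Visit Dee; enqueue Hana, Ivy → queue [Nia, Zoe, Kai, Rex, Hana, Ivy]
Visit Nia; enqueue Cal → queue [Zoe, Kai, Rex, Hana, Ivy, Cal]
Visit Zoe; enqueue Eli, Jae, Wes → queue [Kai, Rex, Hana, Ivy, Cal, Eli, Jae, Wes]
Visit Kai; enqueue Ada → queue [Rex, Hana, Ivy, Cal, Eli, Jae, Wes, Ada]
Visit Rex; enqueue Sam → queue [Hana, Ivy, Cal, Eli, Jae, Wes, Ada, Sam]
Visit Hana → queue [Ivy, Cal, Eli, Jae, Wes, Ada, Sam]
Visit Ivy → queue [Cal, Eli, Jae, Wes, Ada, Sam]
Visit Cal → queue [Eli, Jae, Wes, Ada, Sam]
Visit Eli → queue [Jae, Wes, Ada, Sam]
Visit Jae; enqueue Yul → queue [Wes, Ada, Sam, Yul]
Visit Wes → queue [Ada, Sam, Yul]
Visit Ada; enqueue Uma → queue [Sam, Yul, Uma]
Visit Sam → queue [Yul, Uma]
Visit Yul → queue [Uma]
Visit Uma → queue []

Visit order: Pia, Ava, Dee, Nia, Zoe, Kai, Rex, Hana, Ivy, Cal, Eli, Jae, Wes, Ada, Sam, Yul, Uma

Hana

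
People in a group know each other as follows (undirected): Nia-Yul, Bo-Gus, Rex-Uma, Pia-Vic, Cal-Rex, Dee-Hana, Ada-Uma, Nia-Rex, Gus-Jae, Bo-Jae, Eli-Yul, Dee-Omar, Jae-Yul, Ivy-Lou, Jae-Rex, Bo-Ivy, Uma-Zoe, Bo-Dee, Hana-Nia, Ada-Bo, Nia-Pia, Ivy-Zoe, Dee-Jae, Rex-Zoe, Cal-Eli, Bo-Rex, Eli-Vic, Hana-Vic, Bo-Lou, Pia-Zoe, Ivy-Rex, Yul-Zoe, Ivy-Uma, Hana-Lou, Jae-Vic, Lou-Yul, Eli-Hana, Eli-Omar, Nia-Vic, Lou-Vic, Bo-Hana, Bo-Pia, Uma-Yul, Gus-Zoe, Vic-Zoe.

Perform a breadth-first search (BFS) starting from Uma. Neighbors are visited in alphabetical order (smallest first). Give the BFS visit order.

Uma -> Ada -> Ivy -> Rex -> Yul -> Zoe -> Bo -> Lou -> Cal -> Jae -> Nia -> Eli -> Gus -> Pia -> Vic -> Dee -> Hana -> Omar

Visit Uma; enqueue Ada, Ivy, Rex, Yul, Zoe → queue [Ada, Ivy, Rex, Yul, Zoe]
Visit Ada; enqueue Bo → queue [Ivy, Rex, Yul, Zoe, Bo]
Visit Ivy; enqueue Lou → queue [Rex, Yul, Zoe, Bo, Lou]
Visit Rex; enqueue Cal, Jae, Nia → queue [Yul, Zoe, Bo, Lou, Cal, Jae, Nia]
Visit Yul; enqueue Eli → queue [Zoe, Bo, Lou, Cal, Jae, Nia, Eli]
Visit Zoe; enqueue Gus, Pia, Vic → queue [Bo, Lou, Cal, Jae, Nia, Eli, Gus, Pia, Vic]
Visit Bo; enqueue Dee, Hana → queue [Lou, Cal, Jae, Nia, Eli, Gus, Pia, Vic, Dee, Hana]
Visit Lou → queue [Cal, Jae, Nia, Eli, Gus, Pia, Vic, Dee, Hana]
Visit Cal → queue [Jae, Nia, Eli, Gus, Pia, Vic, Dee, Hana]
Visit Jae → queue [Nia, Eli, Gus, Pia, Vic, Dee, Hana]
Visit Nia → queue [Eli, Gus, Pia, Vic, Dee, Hana]
Visit Eli; enqueue Omar → queue [Gus, Pia, Vic, Dee, Hana, Omar]
Visit Gus → queue [Pia, Vic, Dee, Hana, Omar]
Visit Pia → queue [Vic, Dee, Hana, Omar]
Visit Vic → queue [Dee, Hana, Omar]
Visit Dee → queue [Hana, Omar]
Visit Hana → queue [Omar]
Visit Omar → queue []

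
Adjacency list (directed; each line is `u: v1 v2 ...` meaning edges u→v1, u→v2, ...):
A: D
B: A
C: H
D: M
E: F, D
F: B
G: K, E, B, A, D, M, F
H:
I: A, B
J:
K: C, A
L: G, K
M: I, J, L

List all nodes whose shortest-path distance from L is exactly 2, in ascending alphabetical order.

Level 0: L
Level 1: G, K
Level 2: A, B, C, D, E, F, M
Level 3: H, I, J

A, B, C, D, E, F, M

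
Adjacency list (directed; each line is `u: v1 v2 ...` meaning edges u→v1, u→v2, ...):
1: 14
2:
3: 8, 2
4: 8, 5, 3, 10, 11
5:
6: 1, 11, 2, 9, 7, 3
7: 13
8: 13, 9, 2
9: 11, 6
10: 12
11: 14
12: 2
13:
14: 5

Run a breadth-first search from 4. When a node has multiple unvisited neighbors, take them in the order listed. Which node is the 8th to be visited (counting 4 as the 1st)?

Visit 4; enqueue 8, 5, 3, 10, 11 → queue [8, 5, 3, 10, 11]
Visit 8; enqueue 13, 9, 2 → queue [5, 3, 10, 11, 13, 9, 2]
Visit 5 → queue [3, 10, 11, 13, 9, 2]
Visit 3 → queue [10, 11, 13, 9, 2]
Visit 10; enqueue 12 → queue [11, 13, 9, 2, 12]
Visit 11; enqueue 14 → queue [13, 9, 2, 12, 14]
Visit 13 → queue [9, 2, 12, 14]
Visit 9; enqueue 6 → queue [2, 12, 14, 6]
Visit 2 → queue [12, 14, 6]
Visit 12 → queue [14, 6]
Visit 14 → queue [6]
Visit 6; enqueue 1, 7 → queue [1, 7]
Visit 1 → queue [7]
Visit 7 → queue []

Visit order: 4, 8, 5, 3, 10, 11, 13, 9, 2, 12, 14, 6, 1, 7

9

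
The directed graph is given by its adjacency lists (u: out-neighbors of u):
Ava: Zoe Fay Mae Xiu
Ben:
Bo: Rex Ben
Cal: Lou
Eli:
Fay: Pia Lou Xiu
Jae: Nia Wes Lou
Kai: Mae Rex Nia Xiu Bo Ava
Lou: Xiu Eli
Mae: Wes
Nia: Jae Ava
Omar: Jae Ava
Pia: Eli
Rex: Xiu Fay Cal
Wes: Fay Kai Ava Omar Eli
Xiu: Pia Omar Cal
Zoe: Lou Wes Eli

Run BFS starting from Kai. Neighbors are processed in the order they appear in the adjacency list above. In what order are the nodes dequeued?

Kai, Mae, Rex, Nia, Xiu, Bo, Ava, Wes, Fay, Cal, Jae, Pia, Omar, Ben, Zoe, Eli, Lou

Visit Kai; enqueue Mae, Rex, Nia, Xiu, Bo, Ava → queue [Mae, Rex, Nia, Xiu, Bo, Ava]
Visit Mae; enqueue Wes → queue [Rex, Nia, Xiu, Bo, Ava, Wes]
Visit Rex; enqueue Fay, Cal → queue [Nia, Xiu, Bo, Ava, Wes, Fay, Cal]
Visit Nia; enqueue Jae → queue [Xiu, Bo, Ava, Wes, Fay, Cal, Jae]
Visit Xiu; enqueue Pia, Omar → queue [Bo, Ava, Wes, Fay, Cal, Jae, Pia, Omar]
Visit Bo; enqueue Ben → queue [Ava, Wes, Fay, Cal, Jae, Pia, Omar, Ben]
Visit Ava; enqueue Zoe → queue [Wes, Fay, Cal, Jae, Pia, Omar, Ben, Zoe]
Visit Wes; enqueue Eli → queue [Fay, Cal, Jae, Pia, Omar, Ben, Zoe, Eli]
Visit Fay; enqueue Lou → queue [Cal, Jae, Pia, Omar, Ben, Zoe, Eli, Lou]
Visit Cal → queue [Jae, Pia, Omar, Ben, Zoe, Eli, Lou]
Visit Jae → queue [Pia, Omar, Ben, Zoe, Eli, Lou]
Visit Pia → queue [Omar, Ben, Zoe, Eli, Lou]
Visit Omar → queue [Ben, Zoe, Eli, Lou]
Visit Ben → queue [Zoe, Eli, Lou]
Visit Zoe → queue [Eli, Lou]
Visit Eli → queue [Lou]
Visit Lou → queue []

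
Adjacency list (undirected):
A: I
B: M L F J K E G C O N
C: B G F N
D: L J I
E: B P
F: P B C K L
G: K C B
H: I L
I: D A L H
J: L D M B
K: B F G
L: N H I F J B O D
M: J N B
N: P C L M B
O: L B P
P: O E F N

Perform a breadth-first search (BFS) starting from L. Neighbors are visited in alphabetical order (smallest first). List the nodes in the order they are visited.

Visit L; enqueue B, D, F, H, I, J, N, O → queue [B, D, F, H, I, J, N, O]
Visit B; enqueue C, E, G, K, M → queue [D, F, H, I, J, N, O, C, E, G, K, M]
Visit D → queue [F, H, I, J, N, O, C, E, G, K, M]
Visit F; enqueue P → queue [H, I, J, N, O, C, E, G, K, M, P]
Visit H → queue [I, J, N, O, C, E, G, K, M, P]
Visit I; enqueue A → queue [J, N, O, C, E, G, K, M, P, A]
Visit J → queue [N, O, C, E, G, K, M, P, A]
Visit N → queue [O, C, E, G, K, M, P, A]
Visit O → queue [C, E, G, K, M, P, A]
Visit C → queue [E, G, K, M, P, A]
Visit E → queue [G, K, M, P, A]
Visit G → queue [K, M, P, A]
Visit K → queue [M, P, A]
Visit M → queue [P, A]
Visit P → queue [A]
Visit A → queue []

L, B, D, F, H, I, J, N, O, C, E, G, K, M, P, A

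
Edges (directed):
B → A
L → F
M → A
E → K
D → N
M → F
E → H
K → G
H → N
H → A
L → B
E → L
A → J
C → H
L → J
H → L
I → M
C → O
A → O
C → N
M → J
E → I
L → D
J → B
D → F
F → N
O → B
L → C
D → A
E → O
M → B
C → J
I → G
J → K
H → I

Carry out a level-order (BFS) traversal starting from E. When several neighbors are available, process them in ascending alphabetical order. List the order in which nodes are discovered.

Visit E; enqueue H, I, K, L, O → queue [H, I, K, L, O]
Visit H; enqueue A, N → queue [I, K, L, O, A, N]
Visit I; enqueue G, M → queue [K, L, O, A, N, G, M]
Visit K → queue [L, O, A, N, G, M]
Visit L; enqueue B, C, D, F, J → queue [O, A, N, G, M, B, C, D, F, J]
Visit O → queue [A, N, G, M, B, C, D, F, J]
Visit A → queue [N, G, M, B, C, D, F, J]
Visit N → queue [G, M, B, C, D, F, J]
Visit G → queue [M, B, C, D, F, J]
Visit M → queue [B, C, D, F, J]
Visit B → queue [C, D, F, J]
Visit C → queue [D, F, J]
Visit D → queue [F, J]
Visit F → queue [J]
Visit J → queue []

E -> H -> I -> K -> L -> O -> A -> N -> G -> M -> B -> C -> D -> F -> J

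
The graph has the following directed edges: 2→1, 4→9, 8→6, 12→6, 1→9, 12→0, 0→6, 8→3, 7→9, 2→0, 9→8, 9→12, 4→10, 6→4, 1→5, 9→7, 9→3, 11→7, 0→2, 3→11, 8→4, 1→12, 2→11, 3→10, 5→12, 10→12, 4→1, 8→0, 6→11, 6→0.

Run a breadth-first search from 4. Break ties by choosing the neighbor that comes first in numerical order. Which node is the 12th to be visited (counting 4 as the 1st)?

11

Visit 4; enqueue 1, 9, 10 → queue [1, 9, 10]
Visit 1; enqueue 5, 12 → queue [9, 10, 5, 12]
Visit 9; enqueue 3, 7, 8 → queue [10, 5, 12, 3, 7, 8]
Visit 10 → queue [5, 12, 3, 7, 8]
Visit 5 → queue [12, 3, 7, 8]
Visit 12; enqueue 0, 6 → queue [3, 7, 8, 0, 6]
Visit 3; enqueue 11 → queue [7, 8, 0, 6, 11]
Visit 7 → queue [8, 0, 6, 11]
Visit 8 → queue [0, 6, 11]
Visit 0; enqueue 2 → queue [6, 11, 2]
Visit 6 → queue [11, 2]
Visit 11 → queue [2]
Visit 2 → queue []

Visit order: 4, 1, 9, 10, 5, 12, 3, 7, 8, 0, 6, 11, 2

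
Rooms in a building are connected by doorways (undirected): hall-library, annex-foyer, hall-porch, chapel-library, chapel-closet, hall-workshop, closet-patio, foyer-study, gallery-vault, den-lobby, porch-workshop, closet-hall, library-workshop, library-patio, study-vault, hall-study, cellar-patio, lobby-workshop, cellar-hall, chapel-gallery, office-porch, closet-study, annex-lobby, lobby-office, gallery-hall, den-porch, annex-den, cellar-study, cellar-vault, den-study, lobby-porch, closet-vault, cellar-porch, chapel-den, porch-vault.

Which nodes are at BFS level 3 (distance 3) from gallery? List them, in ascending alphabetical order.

annex, foyer, lobby, office, patio

Level 0: gallery
Level 1: chapel, hall, vault
Level 2: cellar, closet, den, library, porch, study, workshop
Level 3: annex, foyer, lobby, office, patio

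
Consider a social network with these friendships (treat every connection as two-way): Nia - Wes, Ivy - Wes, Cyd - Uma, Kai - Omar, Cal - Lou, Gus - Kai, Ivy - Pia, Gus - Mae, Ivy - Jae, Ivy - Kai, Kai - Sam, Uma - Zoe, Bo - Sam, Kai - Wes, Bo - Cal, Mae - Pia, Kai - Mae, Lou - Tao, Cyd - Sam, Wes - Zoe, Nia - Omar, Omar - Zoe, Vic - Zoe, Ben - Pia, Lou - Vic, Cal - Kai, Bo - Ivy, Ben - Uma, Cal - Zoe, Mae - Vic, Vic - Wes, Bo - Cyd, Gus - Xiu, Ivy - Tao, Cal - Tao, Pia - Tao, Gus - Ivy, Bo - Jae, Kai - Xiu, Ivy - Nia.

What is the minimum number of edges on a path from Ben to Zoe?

Level 0: Ben
Level 1: Pia, Uma
Level 2: Cyd, Ivy, Mae, Tao, Zoe
Level 3: Bo, Cal, Gus, Jae, Kai, Lou, Nia, Omar, Sam, Vic, Wes
Level 4: Xiu
Zoe first appears at level 2.

2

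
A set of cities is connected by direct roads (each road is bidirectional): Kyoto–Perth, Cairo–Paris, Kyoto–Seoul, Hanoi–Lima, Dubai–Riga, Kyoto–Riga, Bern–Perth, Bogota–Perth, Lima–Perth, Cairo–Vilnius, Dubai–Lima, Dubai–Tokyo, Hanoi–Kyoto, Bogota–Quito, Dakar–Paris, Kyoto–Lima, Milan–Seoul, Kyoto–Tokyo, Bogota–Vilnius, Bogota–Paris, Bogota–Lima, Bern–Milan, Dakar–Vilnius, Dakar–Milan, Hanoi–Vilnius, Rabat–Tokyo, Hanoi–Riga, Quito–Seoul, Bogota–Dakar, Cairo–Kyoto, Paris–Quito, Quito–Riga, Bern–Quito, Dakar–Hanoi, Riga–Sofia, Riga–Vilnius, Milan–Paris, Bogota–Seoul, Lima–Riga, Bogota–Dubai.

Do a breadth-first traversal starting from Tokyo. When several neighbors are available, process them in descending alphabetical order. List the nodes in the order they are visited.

Visit Tokyo; enqueue Rabat, Kyoto, Dubai → queue [Rabat, Kyoto, Dubai]
Visit Rabat → queue [Kyoto, Dubai]
Visit Kyoto; enqueue Seoul, Riga, Perth, Lima, Hanoi, Cairo → queue [Dubai, Seoul, Riga, Perth, Lima, Hanoi, Cairo]
Visit Dubai; enqueue Bogota → queue [Seoul, Riga, Perth, Lima, Hanoi, Cairo, Bogota]
Visit Seoul; enqueue Quito, Milan → queue [Riga, Perth, Lima, Hanoi, Cairo, Bogota, Quito, Milan]
Visit Riga; enqueue Vilnius, Sofia → queue [Perth, Lima, Hanoi, Cairo, Bogota, Quito, Milan, Vilnius, Sofia]
Visit Perth; enqueue Bern → queue [Lima, Hanoi, Cairo, Bogota, Quito, Milan, Vilnius, Sofia, Bern]
Visit Lima → queue [Hanoi, Cairo, Bogota, Quito, Milan, Vilnius, Sofia, Bern]
Visit Hanoi; enqueue Dakar → queue [Cairo, Bogota, Quito, Milan, Vilnius, Sofia, Bern, Dakar]
Visit Cairo; enqueue Paris → queue [Bogota, Quito, Milan, Vilnius, Sofia, Bern, Dakar, Paris]
Visit Bogota → queue [Quito, Milan, Vilnius, Sofia, Bern, Dakar, Paris]
Visit Quito → queue [Milan, Vilnius, Sofia, Bern, Dakar, Paris]
Visit Milan → queue [Vilnius, Sofia, Bern, Dakar, Paris]
Visit Vilnius → queue [Sofia, Bern, Dakar, Paris]
Visit Sofia → queue [Bern, Dakar, Paris]
Visit Bern → queue [Dakar, Paris]
Visit Dakar → queue [Paris]
Visit Paris → queue []

Tokyo -> Rabat -> Kyoto -> Dubai -> Seoul -> Riga -> Perth -> Lima -> Hanoi -> Cairo -> Bogota -> Quito -> Milan -> Vilnius -> Sofia -> Bern -> Dakar -> Paris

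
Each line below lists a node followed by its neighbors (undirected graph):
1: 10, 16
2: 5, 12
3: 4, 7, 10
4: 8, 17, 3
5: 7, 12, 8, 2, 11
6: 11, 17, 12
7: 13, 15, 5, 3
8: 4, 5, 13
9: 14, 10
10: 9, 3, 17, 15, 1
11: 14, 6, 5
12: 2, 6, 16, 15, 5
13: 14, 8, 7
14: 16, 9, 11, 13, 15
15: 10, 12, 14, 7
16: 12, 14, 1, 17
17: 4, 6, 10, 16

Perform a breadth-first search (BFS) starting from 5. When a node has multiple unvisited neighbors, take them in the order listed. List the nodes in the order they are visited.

5 → 7 → 12 → 8 → 2 → 11 → 13 → 15 → 3 → 6 → 16 → 4 → 14 → 10 → 17 → 1 → 9

Visit 5; enqueue 7, 12, 8, 2, 11 → queue [7, 12, 8, 2, 11]
Visit 7; enqueue 13, 15, 3 → queue [12, 8, 2, 11, 13, 15, 3]
Visit 12; enqueue 6, 16 → queue [8, 2, 11, 13, 15, 3, 6, 16]
Visit 8; enqueue 4 → queue [2, 11, 13, 15, 3, 6, 16, 4]
Visit 2 → queue [11, 13, 15, 3, 6, 16, 4]
Visit 11; enqueue 14 → queue [13, 15, 3, 6, 16, 4, 14]
Visit 13 → queue [15, 3, 6, 16, 4, 14]
Visit 15; enqueue 10 → queue [3, 6, 16, 4, 14, 10]
Visit 3 → queue [6, 16, 4, 14, 10]
Visit 6; enqueue 17 → queue [16, 4, 14, 10, 17]
Visit 16; enqueue 1 → queue [4, 14, 10, 17, 1]
Visit 4 → queue [14, 10, 17, 1]
Visit 14; enqueue 9 → queue [10, 17, 1, 9]
Visit 10 → queue [17, 1, 9]
Visit 17 → queue [1, 9]
Visit 1 → queue [9]
Visit 9 → queue []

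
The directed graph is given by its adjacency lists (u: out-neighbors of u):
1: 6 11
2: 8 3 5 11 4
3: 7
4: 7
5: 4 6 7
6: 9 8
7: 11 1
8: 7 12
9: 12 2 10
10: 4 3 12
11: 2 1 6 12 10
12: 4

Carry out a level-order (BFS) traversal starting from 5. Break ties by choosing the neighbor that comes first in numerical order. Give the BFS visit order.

5, 4, 6, 7, 8, 9, 1, 11, 12, 2, 10, 3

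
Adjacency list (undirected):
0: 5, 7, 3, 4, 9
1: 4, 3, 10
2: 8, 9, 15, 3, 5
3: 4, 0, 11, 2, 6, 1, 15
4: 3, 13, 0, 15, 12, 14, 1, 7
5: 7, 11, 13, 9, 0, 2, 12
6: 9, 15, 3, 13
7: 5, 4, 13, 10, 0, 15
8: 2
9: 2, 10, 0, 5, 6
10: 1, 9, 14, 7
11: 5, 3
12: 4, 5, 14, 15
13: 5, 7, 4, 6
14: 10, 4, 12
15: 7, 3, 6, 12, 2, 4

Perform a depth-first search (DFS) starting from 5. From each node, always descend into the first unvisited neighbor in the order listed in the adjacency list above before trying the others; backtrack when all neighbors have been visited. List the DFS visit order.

5 → 7 → 4 → 3 → 0 → 9 → 2 → 8 → 15 → 6 → 13 → 12 → 14 → 10 → 1 → 11

Visit 5
5 → 7
7 → 4
4 → 3
3 → 0
0 → 9
9 → 2
2 → 8
2 → 15
15 → 6
6 → 13
15 → 12
12 → 14
14 → 10
10 → 1
3 → 11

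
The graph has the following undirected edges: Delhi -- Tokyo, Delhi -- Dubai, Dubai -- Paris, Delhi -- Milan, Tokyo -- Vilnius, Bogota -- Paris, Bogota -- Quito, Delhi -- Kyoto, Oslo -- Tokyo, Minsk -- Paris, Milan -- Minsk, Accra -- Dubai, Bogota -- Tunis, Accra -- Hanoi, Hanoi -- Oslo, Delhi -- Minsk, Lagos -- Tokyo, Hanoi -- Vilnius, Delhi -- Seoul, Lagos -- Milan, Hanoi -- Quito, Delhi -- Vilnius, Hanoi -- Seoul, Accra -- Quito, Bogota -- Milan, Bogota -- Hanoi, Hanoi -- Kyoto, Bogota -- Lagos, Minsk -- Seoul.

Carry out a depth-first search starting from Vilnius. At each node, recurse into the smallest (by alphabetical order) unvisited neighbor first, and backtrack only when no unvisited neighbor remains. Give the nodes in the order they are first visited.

Vilnius, Delhi, Dubai, Accra, Hanoi, Bogota, Lagos, Milan, Minsk, Paris, Seoul, Tokyo, Oslo, Quito, Tunis, Kyoto

Visit Vilnius
Vilnius → Delhi
Delhi → Dubai
Dubai → Accra
Accra → Hanoi
Hanoi → Bogota
Bogota → Lagos
Lagos → Milan
Milan → Minsk
Minsk → Paris
Minsk → Seoul
Lagos → Tokyo
Tokyo → Oslo
Bogota → Quito
Bogota → Tunis
Hanoi → Kyoto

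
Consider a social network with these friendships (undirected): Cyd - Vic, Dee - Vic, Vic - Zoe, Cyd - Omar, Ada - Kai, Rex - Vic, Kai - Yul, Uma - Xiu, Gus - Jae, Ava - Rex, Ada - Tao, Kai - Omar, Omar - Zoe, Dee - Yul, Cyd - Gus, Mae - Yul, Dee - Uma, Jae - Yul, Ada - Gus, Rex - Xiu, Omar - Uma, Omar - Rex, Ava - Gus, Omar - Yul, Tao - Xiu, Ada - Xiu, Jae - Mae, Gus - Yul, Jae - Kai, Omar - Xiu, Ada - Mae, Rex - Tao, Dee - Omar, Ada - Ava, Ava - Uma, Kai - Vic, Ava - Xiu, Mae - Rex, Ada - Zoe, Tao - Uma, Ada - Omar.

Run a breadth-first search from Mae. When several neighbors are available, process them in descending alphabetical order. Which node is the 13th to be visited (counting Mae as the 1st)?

Visit Mae; enqueue Yul, Rex, Jae, Ada → queue [Yul, Rex, Jae, Ada]
Visit Yul; enqueue Omar, Kai, Gus, Dee → queue [Rex, Jae, Ada, Omar, Kai, Gus, Dee]
Visit Rex; enqueue Xiu, Vic, Tao, Ava → queue [Jae, Ada, Omar, Kai, Gus, Dee, Xiu, Vic, Tao, Ava]
Visit Jae → queue [Ada, Omar, Kai, Gus, Dee, Xiu, Vic, Tao, Ava]
Visit Ada; enqueue Zoe → queue [Omar, Kai, Gus, Dee, Xiu, Vic, Tao, Ava, Zoe]
Visit Omar; enqueue Uma, Cyd → queue [Kai, Gus, Dee, Xiu, Vic, Tao, Ava, Zoe, Uma, Cyd]
Visit Kai → queue [Gus, Dee, Xiu, Vic, Tao, Ava, Zoe, Uma, Cyd]
Visit Gus → queue [Dee, Xiu, Vic, Tao, Ava, Zoe, Uma, Cyd]
Visit Dee → queue [Xiu, Vic, Tao, Ava, Zoe, Uma, Cyd]
Visit Xiu → queue [Vic, Tao, Ava, Zoe, Uma, Cyd]
Visit Vic → queue [Tao, Ava, Zoe, Uma, Cyd]
Visit Tao → queue [Ava, Zoe, Uma, Cyd]
Visit Ava → queue [Zoe, Uma, Cyd]
Visit Zoe → queue [Uma, Cyd]
Visit Uma → queue [Cyd]
Visit Cyd → queue []

Visit order: Mae, Yul, Rex, Jae, Ada, Omar, Kai, Gus, Dee, Xiu, Vic, Tao, Ava, Zoe, Uma, Cyd

Ava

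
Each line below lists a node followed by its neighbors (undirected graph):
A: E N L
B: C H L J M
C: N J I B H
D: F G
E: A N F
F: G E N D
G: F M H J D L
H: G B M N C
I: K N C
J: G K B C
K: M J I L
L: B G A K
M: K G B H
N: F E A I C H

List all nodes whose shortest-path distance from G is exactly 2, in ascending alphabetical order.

A, B, C, E, K, N

Level 0: G
Level 1: D, F, H, J, L, M
Level 2: A, B, C, E, K, N
Level 3: I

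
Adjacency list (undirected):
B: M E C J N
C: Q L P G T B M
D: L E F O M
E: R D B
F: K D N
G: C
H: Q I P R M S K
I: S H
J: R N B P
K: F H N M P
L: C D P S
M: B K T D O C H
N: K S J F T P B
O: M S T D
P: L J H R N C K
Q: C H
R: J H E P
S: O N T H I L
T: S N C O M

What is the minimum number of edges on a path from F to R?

3

Level 0: F
Level 1: D, K, N
Level 2: B, E, H, J, L, M, O, P, S, T
Level 3: C, I, Q, R
Level 4: G
R first appears at level 3.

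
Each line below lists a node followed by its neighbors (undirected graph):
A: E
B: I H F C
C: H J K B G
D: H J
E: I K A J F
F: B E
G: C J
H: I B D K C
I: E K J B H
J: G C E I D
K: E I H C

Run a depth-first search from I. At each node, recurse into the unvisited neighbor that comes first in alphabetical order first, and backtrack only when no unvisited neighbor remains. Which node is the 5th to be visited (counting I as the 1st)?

Visit I
I → B
B → C
C → G
G → J
J → D
D → H
H → K
K → E
E → A
E → F

Visit order: I, B, C, G, J, D, H, K, E, A, F

J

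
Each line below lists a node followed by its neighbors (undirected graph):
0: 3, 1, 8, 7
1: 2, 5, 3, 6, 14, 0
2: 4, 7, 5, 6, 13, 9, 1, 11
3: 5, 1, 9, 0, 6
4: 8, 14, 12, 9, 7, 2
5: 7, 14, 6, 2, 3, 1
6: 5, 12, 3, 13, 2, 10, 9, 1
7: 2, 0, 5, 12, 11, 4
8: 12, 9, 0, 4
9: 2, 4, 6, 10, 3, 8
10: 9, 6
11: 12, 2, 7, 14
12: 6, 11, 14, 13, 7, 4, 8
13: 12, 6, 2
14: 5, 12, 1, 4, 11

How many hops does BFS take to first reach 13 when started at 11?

2

Level 0: 11
Level 1: 2, 7, 12, 14
Level 2: 0, 1, 4, 5, 6, 8, 9, 13
Level 3: 3, 10
13 first appears at level 2.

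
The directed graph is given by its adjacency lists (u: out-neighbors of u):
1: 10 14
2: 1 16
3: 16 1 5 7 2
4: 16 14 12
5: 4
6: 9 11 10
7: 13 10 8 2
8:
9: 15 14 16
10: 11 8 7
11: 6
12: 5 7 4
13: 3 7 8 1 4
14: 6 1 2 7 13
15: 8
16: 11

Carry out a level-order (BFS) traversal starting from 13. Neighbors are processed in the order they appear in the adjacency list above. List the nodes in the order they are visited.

Visit 13; enqueue 3, 7, 8, 1, 4 → queue [3, 7, 8, 1, 4]
Visit 3; enqueue 16, 5, 2 → queue [7, 8, 1, 4, 16, 5, 2]
Visit 7; enqueue 10 → queue [8, 1, 4, 16, 5, 2, 10]
Visit 8 → queue [1, 4, 16, 5, 2, 10]
Visit 1; enqueue 14 → queue [4, 16, 5, 2, 10, 14]
Visit 4; enqueue 12 → queue [16, 5, 2, 10, 14, 12]
Visit 16; enqueue 11 → queue [5, 2, 10, 14, 12, 11]
Visit 5 → queue [2, 10, 14, 12, 11]
Visit 2 → queue [10, 14, 12, 11]
Visit 10 → queue [14, 12, 11]
Visit 14; enqueue 6 → queue [12, 11, 6]
Visit 12 → queue [11, 6]
Visit 11 → queue [6]
Visit 6; enqueue 9 → queue [9]
Visit 9; enqueue 15 → queue [15]
Visit 15 → queue []

13 → 3 → 7 → 8 → 1 → 4 → 16 → 5 → 2 → 10 → 14 → 12 → 11 → 6 → 9 → 15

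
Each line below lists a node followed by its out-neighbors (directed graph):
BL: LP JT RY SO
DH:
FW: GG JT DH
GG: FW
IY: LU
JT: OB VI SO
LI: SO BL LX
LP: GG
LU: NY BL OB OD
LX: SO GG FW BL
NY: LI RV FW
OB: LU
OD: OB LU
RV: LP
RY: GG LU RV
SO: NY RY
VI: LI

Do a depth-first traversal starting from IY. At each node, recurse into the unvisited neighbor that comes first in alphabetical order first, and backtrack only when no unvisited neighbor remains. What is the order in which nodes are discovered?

IY, LU, BL, JT, OB, SO, NY, FW, DH, GG, LI, LX, RV, LP, RY, VI, OD

Visit IY
IY → LU
LU → BL
BL → JT
JT → OB
JT → SO
SO → NY
NY → FW
FW → DH
FW → GG
NY → LI
LI → LX
NY → RV
RV → LP
SO → RY
JT → VI
LU → OD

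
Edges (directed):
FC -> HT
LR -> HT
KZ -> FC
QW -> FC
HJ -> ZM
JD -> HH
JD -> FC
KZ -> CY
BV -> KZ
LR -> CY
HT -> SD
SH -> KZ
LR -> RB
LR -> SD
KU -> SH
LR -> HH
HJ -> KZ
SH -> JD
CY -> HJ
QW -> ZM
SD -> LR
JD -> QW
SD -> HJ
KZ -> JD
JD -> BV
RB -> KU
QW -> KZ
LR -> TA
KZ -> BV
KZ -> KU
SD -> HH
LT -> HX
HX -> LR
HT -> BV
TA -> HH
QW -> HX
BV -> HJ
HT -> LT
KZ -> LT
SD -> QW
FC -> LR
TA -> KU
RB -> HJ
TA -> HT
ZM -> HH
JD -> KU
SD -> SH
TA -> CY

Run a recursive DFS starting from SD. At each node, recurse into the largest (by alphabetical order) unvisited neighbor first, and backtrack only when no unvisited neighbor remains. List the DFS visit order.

Visit SD
SD → SH
SH → KZ
KZ → LT
LT → HX
HX → LR
LR → TA
TA → KU
TA → HT
HT → BV
BV → HJ
HJ → ZM
ZM → HH
TA → CY
LR → RB
KZ → JD
JD → QW
QW → FC

SD, SH, KZ, LT, HX, LR, TA, KU, HT, BV, HJ, ZM, HH, CY, RB, JD, QW, FC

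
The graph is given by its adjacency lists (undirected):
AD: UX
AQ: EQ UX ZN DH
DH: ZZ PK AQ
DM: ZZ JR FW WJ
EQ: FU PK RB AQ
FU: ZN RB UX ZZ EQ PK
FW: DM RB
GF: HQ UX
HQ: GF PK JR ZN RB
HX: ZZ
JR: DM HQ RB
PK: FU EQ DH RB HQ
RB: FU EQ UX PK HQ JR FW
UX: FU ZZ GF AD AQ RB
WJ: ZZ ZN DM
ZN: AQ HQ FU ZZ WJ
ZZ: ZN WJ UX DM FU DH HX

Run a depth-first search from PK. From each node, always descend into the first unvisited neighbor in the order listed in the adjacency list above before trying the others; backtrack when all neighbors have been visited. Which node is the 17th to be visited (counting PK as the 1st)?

AD

Visit PK
PK → FU
FU → ZN
ZN → AQ
AQ → EQ
EQ → RB
RB → UX
UX → ZZ
ZZ → WJ
WJ → DM
DM → JR
JR → HQ
HQ → GF
DM → FW
ZZ → DH
ZZ → HX
UX → AD

Visit order: PK, FU, ZN, AQ, EQ, RB, UX, ZZ, WJ, DM, JR, HQ, GF, FW, DH, HX, AD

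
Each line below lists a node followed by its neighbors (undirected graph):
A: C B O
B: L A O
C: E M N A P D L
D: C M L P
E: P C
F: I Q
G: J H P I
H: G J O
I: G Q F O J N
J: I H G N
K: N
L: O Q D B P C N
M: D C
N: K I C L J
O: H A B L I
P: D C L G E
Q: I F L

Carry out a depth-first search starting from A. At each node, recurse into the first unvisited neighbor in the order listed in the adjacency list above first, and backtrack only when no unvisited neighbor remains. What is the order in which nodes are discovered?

A -> C -> E -> P -> D -> M -> L -> O -> H -> G -> J -> I -> Q -> F -> N -> K -> B

Visit A
A → C
C → E
E → P
P → D
D → M
D → L
L → O
O → H
H → G
G → J
J → I
I → Q
Q → F
I → N
N → K
O → B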